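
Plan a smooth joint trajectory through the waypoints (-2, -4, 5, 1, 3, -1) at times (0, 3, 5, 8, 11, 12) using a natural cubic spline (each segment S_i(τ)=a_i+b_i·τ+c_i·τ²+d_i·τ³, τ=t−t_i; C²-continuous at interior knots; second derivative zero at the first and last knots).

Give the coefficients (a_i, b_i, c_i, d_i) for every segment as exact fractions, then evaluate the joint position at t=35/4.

Δ: Δ0=-2/3, Δ1=9/2, Δ2=-4/3, Δ3=2/3, Δ4=-4
row 1: diag=10, rhs=31; c'=1/5, d'=31/10
row 2: denom=10−2·1/5=48/5; d'=(-35−2·31/10)/(48/5)=-103/24
row 3: denom=12−3·5/16=177/16; d'=(12−3·-103/24)/(177/16)=398/177
row 4: denom=8−3·16/59=424/59; d'=(-28−3·398/177)/(424/59)=-1025/212
back: M4=-1025/212
back: M3=398/177−16/59·-1025/212=566/159
back: M2=-103/24−5/16·566/159=-3437/636
back: M1=31/10−1/5·-3437/636=2659/636
M: M0=0, M1=2659/636, M2=-3437/636, M3=566/159, M4=-1025/212, M5=0
seg 0: a=-2, c=M0/2=0, d=(M1−M0)/(6·3)=2659/11448, b=Δ0−h0·(2M0+M1)/6=-1169/424
seg 1: a=-4, c=M1/2=2659/1272, d=(M2−M1)/(6·2)=-127/159, b=Δ1−h1·(2M1+M2)/6=745/212
seg 2: a=5, c=M2/2=-3437/1272, d=(M3−M2)/(6·3)=5701/11448, b=Δ2−h2·(2M2+M3)/6=1457/636
seg 3: a=1, c=M3/2=283/159, d=(M4−M3)/(6·3)=-5339/11448, b=Δ3−h3·(2M3+M4)/6=-605/1272
seg 4: a=3, c=M4/2=-1025/424, d=(M5−M4)/(6·1)=1025/1272, b=Δ4−h4·(2M4+M5)/6=-1519/636
t_q=35/4 → seg 3, τ=3/4; S=1+-605/1272·τ+283/159·τ²+-5339/11448·τ³=39285/27136

  seg 0: a=-2 b=-1169/424 c=0 d=2659/11448
  seg 1: a=-4 b=745/212 c=2659/1272 d=-127/159
  seg 2: a=5 b=1457/636 c=-3437/1272 d=5701/11448
  seg 3: a=1 b=-605/1272 c=283/159 d=-5339/11448
  seg 4: a=3 b=-1519/636 c=-1025/424 d=1025/1272
S(35/4) = 39285/27136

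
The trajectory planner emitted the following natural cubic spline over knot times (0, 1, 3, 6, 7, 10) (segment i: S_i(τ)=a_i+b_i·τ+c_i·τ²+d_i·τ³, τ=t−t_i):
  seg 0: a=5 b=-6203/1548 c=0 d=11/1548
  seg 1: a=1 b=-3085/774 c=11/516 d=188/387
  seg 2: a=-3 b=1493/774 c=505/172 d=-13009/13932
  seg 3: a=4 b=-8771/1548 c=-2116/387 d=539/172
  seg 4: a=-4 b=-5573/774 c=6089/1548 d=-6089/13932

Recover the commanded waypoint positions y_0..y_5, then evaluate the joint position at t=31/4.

y_0=5 y_1=1 y_2=-3 y_3=4 y_4=-4 y_5=-2
S(31/4) = -81151/11008

y_0 = S_0(0) = a_0 = 5
y_1 = S_1(0) = a_1 = 1
y_2 = S_2(0) = a_2 = -3
y_3 = S_3(0) = a_3 = 4
y_4 = S_4(0) = a_4 = -4
y_5 = S_4(3) = -2
t_q=31/4 is in segment 4 (τ=3/4); S_4(τ)=-81151/11008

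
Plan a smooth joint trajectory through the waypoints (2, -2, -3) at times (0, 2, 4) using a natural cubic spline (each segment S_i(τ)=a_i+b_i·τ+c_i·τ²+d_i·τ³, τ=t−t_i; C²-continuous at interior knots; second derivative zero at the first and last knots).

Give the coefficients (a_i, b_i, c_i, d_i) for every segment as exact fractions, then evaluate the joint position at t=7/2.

  seg 0: a=2 b=-19/8 c=0 d=3/32
  seg 1: a=-2 b=-5/4 c=9/16 d=-3/32
S(7/2) = -749/256

Δ: Δ0=-2, Δ1=-1/2
row 1: diag=8, rhs=9; c'=1/4, d'=9/8
back: M1=9/8
M: M0=0, M1=9/8, M2=0
seg 0: a=2, c=M0/2=0, d=(M1−M0)/(6·2)=3/32, b=Δ0−h0·(2M0+M1)/6=-19/8
seg 1: a=-2, c=M1/2=9/16, d=(M2−M1)/(6·2)=-3/32, b=Δ1−h1·(2M1+M2)/6=-5/4
t_q=7/2 → seg 1, τ=3/2; S=-2+-5/4·τ+9/16·τ²+-3/32·τ³=-749/256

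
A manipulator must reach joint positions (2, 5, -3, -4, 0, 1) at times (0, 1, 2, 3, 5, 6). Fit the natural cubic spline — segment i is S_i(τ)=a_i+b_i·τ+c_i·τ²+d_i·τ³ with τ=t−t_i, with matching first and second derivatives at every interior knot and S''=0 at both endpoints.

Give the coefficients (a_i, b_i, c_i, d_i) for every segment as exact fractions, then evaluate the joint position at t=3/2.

Δ: Δ0=3, Δ1=-8, Δ2=-1, Δ3=2, Δ4=1
row 1: diag=4, rhs=-66; c'=1/4, d'=-33/2
row 2: denom=4−1·1/4=15/4; d'=(42−1·-33/2)/(15/4)=78/5
row 3: denom=6−1·4/15=86/15; d'=(18−1·78/5)/(86/15)=18/43
row 4: denom=6−2·15/43=228/43; d'=(-6−2·18/43)/(228/43)=-49/38
back: M4=-49/38
back: M3=18/43−15/43·-49/38=33/38
back: M2=78/5−4/15·33/38=292/19
back: M1=-33/2−1/4·292/19=-773/38
M: M0=0, M1=-773/38, M2=292/19, M3=33/38, M4=-49/38, M5=0
seg 0: a=2, c=M0/2=0, d=(M1−M0)/(6·1)=-773/228, b=Δ0−h0·(2M0+M1)/6=1457/228
seg 1: a=5, c=M1/2=-773/76, d=(M2−M1)/(6·1)=1357/228, b=Δ1−h1·(2M1+M2)/6=-431/114
seg 2: a=-3, c=M2/2=146/19, d=(M3−M2)/(6·1)=-29/12, b=Δ2−h2·(2M2+M3)/6=-1429/228
seg 3: a=-4, c=M3/2=33/76, d=(M4−M3)/(6·2)=-41/228, b=Δ3−h3·(2M3+M4)/6=211/114
seg 4: a=0, c=M4/2=-49/76, d=(M5−M4)/(6·1)=49/228, b=Δ4−h4·(2M4+M5)/6=163/114
t_q=3/2 → seg 1, τ=1/2; S=5+-431/114·τ+-773/76·τ²+1357/228·τ³=797/608

  seg 0: a=2 b=1457/228 c=0 d=-773/228
  seg 1: a=5 b=-431/114 c=-773/76 d=1357/228
  seg 2: a=-3 b=-1429/228 c=146/19 d=-29/12
  seg 3: a=-4 b=211/114 c=33/76 d=-41/228
  seg 4: a=0 b=163/114 c=-49/76 d=49/228
S(3/2) = 797/608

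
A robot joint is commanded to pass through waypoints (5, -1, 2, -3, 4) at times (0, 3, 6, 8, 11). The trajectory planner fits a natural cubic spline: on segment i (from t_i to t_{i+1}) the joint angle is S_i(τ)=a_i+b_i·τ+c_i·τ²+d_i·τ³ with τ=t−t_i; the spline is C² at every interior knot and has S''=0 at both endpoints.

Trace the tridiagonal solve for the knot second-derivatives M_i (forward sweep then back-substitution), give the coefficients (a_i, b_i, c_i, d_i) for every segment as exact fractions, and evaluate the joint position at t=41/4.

  seg 0: a=5 b=-565/177 c=0 d=211/1593
  seg 1: a=-1 b=68/177 c=211/177 d=-524/1593
  seg 2: a=2 b=-238/177 c=-313/177 d=281/472
  seg 3: a=-3 b=-451/354 c=1277/708 d=-1277/6372
S(41/4) = 14829/15104

Δ: Δ0=-2, Δ1=1, Δ2=-5/2, Δ3=7/3
row 1: diag=12, rhs=18; c'=1/4, d'=3/2
row 2: denom=10−3·1/4=37/4; d'=(-21−3·3/2)/(37/4)=-102/37
row 3: denom=10−2·8/37=354/37; d'=(29−2·-102/37)/(354/37)=1277/354
back: M3=1277/354
back: M2=-102/37−8/37·1277/354=-626/177
back: M1=3/2−1/4·-626/177=422/177
M: M0=0, M1=422/177, M2=-626/177, M3=1277/354, M4=0
seg 0: a=5, c=M0/2=0, d=(M1−M0)/(6·3)=211/1593, b=Δ0−h0·(2M0+M1)/6=-565/177
seg 1: a=-1, c=M1/2=211/177, d=(M2−M1)/(6·3)=-524/1593, b=Δ1−h1·(2M1+M2)/6=68/177
seg 2: a=2, c=M2/2=-313/177, d=(M3−M2)/(6·2)=281/472, b=Δ2−h2·(2M2+M3)/6=-238/177
seg 3: a=-3, c=M3/2=1277/708, d=(M4−M3)/(6·3)=-1277/6372, b=Δ3−h3·(2M3+M4)/6=-451/354
t_q=41/4 → seg 3, τ=9/4; S=-3+-451/354·τ+1277/708·τ²+-1277/6372·τ³=14829/15104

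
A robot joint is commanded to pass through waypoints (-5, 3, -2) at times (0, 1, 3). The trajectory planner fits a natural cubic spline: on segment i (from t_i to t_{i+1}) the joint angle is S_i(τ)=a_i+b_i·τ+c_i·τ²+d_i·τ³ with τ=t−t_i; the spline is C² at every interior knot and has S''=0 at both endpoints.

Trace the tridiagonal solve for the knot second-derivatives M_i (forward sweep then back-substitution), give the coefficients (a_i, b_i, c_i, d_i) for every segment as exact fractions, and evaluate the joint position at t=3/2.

Δ: Δ0=8, Δ1=-5/2
row 1: diag=6, rhs=-63; c'=1/3, d'=-21/2
back: M1=-21/2
M: M0=0, M1=-21/2, M2=0
seg 0: a=-5, c=M0/2=0, d=(M1−M0)/(6·1)=-7/4, b=Δ0−h0·(2M0+M1)/6=39/4
seg 1: a=3, c=M1/2=-21/4, d=(M2−M1)/(6·2)=7/8, b=Δ1−h1·(2M1+M2)/6=9/2
t_q=3/2 → seg 1, τ=1/2; S=3+9/2·τ+-21/4·τ²+7/8·τ³=259/64

  seg 0: a=-5 b=39/4 c=0 d=-7/4
  seg 1: a=3 b=9/2 c=-21/4 d=7/8
S(3/2) = 259/64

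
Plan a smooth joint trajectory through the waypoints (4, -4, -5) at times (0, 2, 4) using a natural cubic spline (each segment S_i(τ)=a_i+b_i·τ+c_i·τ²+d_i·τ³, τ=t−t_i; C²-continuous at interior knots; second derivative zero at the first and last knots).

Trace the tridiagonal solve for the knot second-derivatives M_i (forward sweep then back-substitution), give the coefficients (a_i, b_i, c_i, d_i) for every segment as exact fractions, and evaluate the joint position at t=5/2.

Δ: Δ0=-4, Δ1=-1/2
row 1: diag=8, rhs=21; c'=1/4, d'=21/8
back: M1=21/8
M: M0=0, M1=21/8, M2=0
seg 0: a=4, c=M0/2=0, d=(M1−M0)/(6·2)=7/32, b=Δ0−h0·(2M0+M1)/6=-39/8
seg 1: a=-4, c=M1/2=21/16, d=(M2−M1)/(6·2)=-7/32, b=Δ1−h1·(2M1+M2)/6=-9/4
t_q=5/2 → seg 1, τ=1/2; S=-4+-9/4·τ+21/16·τ²+-7/32·τ³=-1235/256

  seg 0: a=4 b=-39/8 c=0 d=7/32
  seg 1: a=-4 b=-9/4 c=21/16 d=-7/32
S(5/2) = -1235/256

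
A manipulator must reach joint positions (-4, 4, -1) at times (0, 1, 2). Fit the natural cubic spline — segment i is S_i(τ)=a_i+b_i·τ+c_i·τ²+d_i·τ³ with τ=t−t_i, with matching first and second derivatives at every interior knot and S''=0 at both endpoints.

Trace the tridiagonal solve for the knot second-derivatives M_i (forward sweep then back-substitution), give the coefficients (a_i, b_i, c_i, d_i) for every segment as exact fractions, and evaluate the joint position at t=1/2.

Δ: Δ0=8, Δ1=-5
row 1: diag=4, rhs=-78; c'=1/4, d'=-39/2
back: M1=-39/2
M: M0=0, M1=-39/2, M2=0
seg 0: a=-4, c=M0/2=0, d=(M1−M0)/(6·1)=-13/4, b=Δ0−h0·(2M0+M1)/6=45/4
seg 1: a=4, c=M1/2=-39/4, d=(M2−M1)/(6·1)=13/4, b=Δ1−h1·(2M1+M2)/6=3/2
t_q=1/2 → seg 0, τ=1/2; S=-4+45/4·τ+0·τ²+-13/4·τ³=39/32

  seg 0: a=-4 b=45/4 c=0 d=-13/4
  seg 1: a=4 b=3/2 c=-39/4 d=13/4
S(1/2) = 39/32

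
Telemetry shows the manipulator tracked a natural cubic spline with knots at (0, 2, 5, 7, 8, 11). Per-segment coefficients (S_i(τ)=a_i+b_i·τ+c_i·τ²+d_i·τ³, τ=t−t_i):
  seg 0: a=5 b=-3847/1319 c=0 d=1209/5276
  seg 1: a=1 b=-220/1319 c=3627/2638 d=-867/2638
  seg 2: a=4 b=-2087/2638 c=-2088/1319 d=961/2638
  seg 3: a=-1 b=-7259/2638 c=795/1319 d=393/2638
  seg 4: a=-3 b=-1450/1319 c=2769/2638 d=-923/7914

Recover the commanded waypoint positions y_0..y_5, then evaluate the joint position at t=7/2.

y_0 = S_0(0) = a_0 = 5
y_1 = S_1(0) = a_1 = 1
y_2 = S_2(0) = a_2 = 4
y_3 = S_3(0) = a_3 = -1
y_4 = S_4(0) = a_4 = -3
y_5 = S_4(3) = 0
t_q=7/2 is in segment 1 (τ=3/2); S_1(τ)=57701/21104

y_0=5 y_1=1 y_2=4 y_3=-1 y_4=-3 y_5=0
S(7/2) = 57701/21104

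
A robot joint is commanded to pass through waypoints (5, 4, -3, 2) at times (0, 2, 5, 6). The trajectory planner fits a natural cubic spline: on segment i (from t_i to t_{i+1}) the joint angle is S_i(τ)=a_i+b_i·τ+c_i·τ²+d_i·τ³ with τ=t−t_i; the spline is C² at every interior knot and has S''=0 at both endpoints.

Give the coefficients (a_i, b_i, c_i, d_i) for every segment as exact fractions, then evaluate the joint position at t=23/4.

  seg 0: a=5 b=227/426 c=0 d=-55/213
  seg 1: a=4 b=-1093/426 c=-110/71 d=77/142
  seg 2: a=-3 b=592/213 c=473/142 d=-473/426
S(23/4) = 4451/9088

Δ: Δ0=-1/2, Δ1=-7/3, Δ2=5
row 1: diag=10, rhs=-11; c'=3/10, d'=-11/10
row 2: denom=8−3·3/10=71/10; d'=(44−3·-11/10)/(71/10)=473/71
back: M2=473/71
back: M1=-11/10−3/10·473/71=-220/71
M: M0=0, M1=-220/71, M2=473/71, M3=0
seg 0: a=5, c=M0/2=0, d=(M1−M0)/(6·2)=-55/213, b=Δ0−h0·(2M0+M1)/6=227/426
seg 1: a=4, c=M1/2=-110/71, d=(M2−M1)/(6·3)=77/142, b=Δ1−h1·(2M1+M2)/6=-1093/426
seg 2: a=-3, c=M2/2=473/142, d=(M3−M2)/(6·1)=-473/426, b=Δ2−h2·(2M2+M3)/6=592/213
t_q=23/4 → seg 2, τ=3/4; S=-3+592/213·τ+473/142·τ²+-473/426·τ³=4451/9088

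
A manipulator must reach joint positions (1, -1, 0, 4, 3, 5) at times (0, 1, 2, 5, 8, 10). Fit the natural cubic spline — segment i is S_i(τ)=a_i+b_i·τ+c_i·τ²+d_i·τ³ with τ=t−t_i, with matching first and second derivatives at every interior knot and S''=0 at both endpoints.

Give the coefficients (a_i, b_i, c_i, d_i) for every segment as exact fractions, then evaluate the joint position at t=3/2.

  seg 0: a=1 b=-2819/1027 c=0 d=765/1027
  seg 1: a=-1 b=-524/1027 c=2295/1027 d=-744/1027
  seg 2: a=0 b=1834/1027 c=63/1027 d=-1961/27729
  seg 3: a=4 b=251/1027 c=-1772/3081 d=272/2133
  seg 4: a=3 b=243/1027 c=588/1027 d=-98/1027
S(3/2) = -3233/4108

Δ: Δ0=-2, Δ1=1, Δ2=4/3, Δ3=-1/3, Δ4=1
row 1: diag=4, rhs=18; c'=1/4, d'=9/2
row 2: denom=8−1·1/4=31/4; d'=(2−1·9/2)/(31/4)=-10/31
row 3: denom=12−3·12/31=336/31; d'=(-10−3·-10/31)/(336/31)=-5/6
row 4: denom=10−3·31/112=1027/112; d'=(8−3·-5/6)/(1027/112)=1176/1027
back: M4=1176/1027
back: M3=-5/6−31/112·1176/1027=-3544/3081
back: M2=-10/31−12/31·-3544/3081=126/1027
back: M1=9/2−1/4·126/1027=4590/1027
M: M0=0, M1=4590/1027, M2=126/1027, M3=-3544/3081, M4=1176/1027, M5=0
seg 0: a=1, c=M0/2=0, d=(M1−M0)/(6·1)=765/1027, b=Δ0−h0·(2M0+M1)/6=-2819/1027
seg 1: a=-1, c=M1/2=2295/1027, d=(M2−M1)/(6·1)=-744/1027, b=Δ1−h1·(2M1+M2)/6=-524/1027
seg 2: a=0, c=M2/2=63/1027, d=(M3−M2)/(6·3)=-1961/27729, b=Δ2−h2·(2M2+M3)/6=1834/1027
seg 3: a=4, c=M3/2=-1772/3081, d=(M4−M3)/(6·3)=272/2133, b=Δ3−h3·(2M3+M4)/6=251/1027
seg 4: a=3, c=M4/2=588/1027, d=(M5−M4)/(6·2)=-98/1027, b=Δ4−h4·(2M4+M5)/6=243/1027
t_q=3/2 → seg 1, τ=1/2; S=-1+-524/1027·τ+2295/1027·τ²+-744/1027·τ³=-3233/4108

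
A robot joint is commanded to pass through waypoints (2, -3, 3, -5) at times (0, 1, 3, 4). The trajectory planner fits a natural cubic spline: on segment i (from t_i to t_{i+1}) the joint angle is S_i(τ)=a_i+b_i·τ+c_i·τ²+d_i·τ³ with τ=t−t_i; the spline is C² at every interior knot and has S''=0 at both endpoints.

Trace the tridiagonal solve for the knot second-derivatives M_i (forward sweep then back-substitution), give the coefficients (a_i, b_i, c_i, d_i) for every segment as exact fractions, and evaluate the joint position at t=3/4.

  seg 0: a=2 b=-115/16 c=0 d=35/16
  seg 1: a=-3 b=-5/8 c=105/16 d=-19/8
  seg 2: a=3 b=-23/8 c=-123/16 d=41/16
S(3/4) = -2527/1024

Δ: Δ0=-5, Δ1=3, Δ2=-8
row 1: diag=6, rhs=48; c'=1/3, d'=8
row 2: denom=6−2·1/3=16/3; d'=(-66−2·8)/(16/3)=-123/8
back: M2=-123/8
back: M1=8−1/3·-123/8=105/8
M: M0=0, M1=105/8, M2=-123/8, M3=0
seg 0: a=2, c=M0/2=0, d=(M1−M0)/(6·1)=35/16, b=Δ0−h0·(2M0+M1)/6=-115/16
seg 1: a=-3, c=M1/2=105/16, d=(M2−M1)/(6·2)=-19/8, b=Δ1−h1·(2M1+M2)/6=-5/8
seg 2: a=3, c=M2/2=-123/16, d=(M3−M2)/(6·1)=41/16, b=Δ2−h2·(2M2+M3)/6=-23/8
t_q=3/4 → seg 0, τ=3/4; S=2+-115/16·τ+0·τ²+35/16·τ³=-2527/1024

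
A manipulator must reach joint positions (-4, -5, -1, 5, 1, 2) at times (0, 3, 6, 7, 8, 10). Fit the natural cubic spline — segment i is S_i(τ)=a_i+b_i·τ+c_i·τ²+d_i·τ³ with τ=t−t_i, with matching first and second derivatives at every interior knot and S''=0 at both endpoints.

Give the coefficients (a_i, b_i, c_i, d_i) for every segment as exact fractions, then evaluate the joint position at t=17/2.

Δ: Δ0=-1/3, Δ1=4/3, Δ2=6, Δ3=-4, Δ4=1/2
row 1: diag=12, rhs=10; c'=1/4, d'=5/6
row 2: denom=8−3·1/4=29/4; d'=(28−3·5/6)/(29/4)=102/29
row 3: denom=4−1·4/29=112/29; d'=(-60−1·102/29)/(112/29)=-921/56
row 4: denom=6−1·29/112=643/112; d'=(27−1·-921/56)/(643/112)=4866/643
back: M4=4866/643
back: M3=-921/56−29/112·4866/643=-11835/643
back: M2=102/29−4/29·-11835/643=3894/643
back: M1=5/6−1/4·3894/643=-1313/1929
M: M0=0, M1=-1313/1929, M2=3894/643, M3=-11835/643, M4=4866/643, M5=0
seg 0: a=-4, c=M0/2=0, d=(M1−M0)/(6·3)=-1313/34722, b=Δ0−h0·(2M0+M1)/6=9/1286
seg 1: a=-5, c=M1/2=-1313/3858, d=(M2−M1)/(6·3)=12995/34722, b=Δ1−h1·(2M1+M2)/6=-652/643
seg 2: a=-1, c=M2/2=1947/643, d=(M3−M2)/(6·1)=-5243/1286, b=Δ2−h2·(2M2+M3)/6=9065/1286
seg 3: a=5, c=M3/2=-11835/1286, d=(M4−M3)/(6·1)=5567/1286, b=Δ3−h3·(2M3+M4)/6=562/643
seg 4: a=1, c=M4/2=2433/643, d=(M5−M4)/(6·2)=-811/1286, b=Δ4−h4·(2M4+M5)/6=-5845/1286
t_q=17/2 → seg 4, τ=1/2; S=1+-5845/1286·τ+2433/643·τ²+-811/1286·τ³=-4171/10288

  seg 0: a=-4 b=9/1286 c=0 d=-1313/34722
  seg 1: a=-5 b=-652/643 c=-1313/3858 d=12995/34722
  seg 2: a=-1 b=9065/1286 c=1947/643 d=-5243/1286
  seg 3: a=5 b=562/643 c=-11835/1286 d=5567/1286
  seg 4: a=1 b=-5845/1286 c=2433/643 d=-811/1286
S(17/2) = -4171/10288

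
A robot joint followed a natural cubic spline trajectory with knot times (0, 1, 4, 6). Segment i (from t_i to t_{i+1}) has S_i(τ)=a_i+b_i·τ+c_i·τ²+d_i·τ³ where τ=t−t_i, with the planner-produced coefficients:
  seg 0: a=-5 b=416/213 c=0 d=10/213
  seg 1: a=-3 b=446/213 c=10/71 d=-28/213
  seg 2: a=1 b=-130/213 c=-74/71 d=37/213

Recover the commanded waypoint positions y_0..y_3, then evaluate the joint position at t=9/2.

y_0 = S_0(0) = a_0 = -5
y_1 = S_1(0) = a_1 = -3
y_2 = S_2(0) = a_2 = 1
y_3 = S_2(2) = -3
t_q=9/2 is in segment 2 (τ=1/2); S_2(τ)=259/568

y_0=-5 y_1=-3 y_2=1 y_3=-3
S(9/2) = 259/568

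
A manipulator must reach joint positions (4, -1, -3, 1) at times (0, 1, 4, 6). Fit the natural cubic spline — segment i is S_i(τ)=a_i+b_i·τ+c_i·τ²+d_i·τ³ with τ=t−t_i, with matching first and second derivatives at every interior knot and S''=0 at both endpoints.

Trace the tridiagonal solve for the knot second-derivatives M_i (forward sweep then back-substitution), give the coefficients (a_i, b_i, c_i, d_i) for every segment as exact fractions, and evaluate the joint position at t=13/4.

Δ: Δ0=-5, Δ1=-2/3, Δ2=2
row 1: diag=8, rhs=26; c'=3/8, d'=13/4
row 2: denom=10−3·3/8=71/8; d'=(16−3·13/4)/(71/8)=50/71
back: M2=50/71
back: M1=13/4−3/8·50/71=212/71
M: M0=0, M1=212/71, M2=50/71, M3=0
seg 0: a=4, c=M0/2=0, d=(M1−M0)/(6·1)=106/213, b=Δ0−h0·(2M0+M1)/6=-1171/213
seg 1: a=-1, c=M1/2=106/71, d=(M2−M1)/(6·3)=-9/71, b=Δ1−h1·(2M1+M2)/6=-853/213
seg 2: a=-3, c=M2/2=25/71, d=(M3−M2)/(6·2)=-25/426, b=Δ2−h2·(2M2+M3)/6=326/213
t_q=13/4 → seg 1, τ=9/4; S=-1+-853/213·τ+106/71·τ²+-9/71·τ³=-17705/4544

  seg 0: a=4 b=-1171/213 c=0 d=106/213
  seg 1: a=-1 b=-853/213 c=106/71 d=-9/71
  seg 2: a=-3 b=326/213 c=25/71 d=-25/426
S(13/4) = -17705/4544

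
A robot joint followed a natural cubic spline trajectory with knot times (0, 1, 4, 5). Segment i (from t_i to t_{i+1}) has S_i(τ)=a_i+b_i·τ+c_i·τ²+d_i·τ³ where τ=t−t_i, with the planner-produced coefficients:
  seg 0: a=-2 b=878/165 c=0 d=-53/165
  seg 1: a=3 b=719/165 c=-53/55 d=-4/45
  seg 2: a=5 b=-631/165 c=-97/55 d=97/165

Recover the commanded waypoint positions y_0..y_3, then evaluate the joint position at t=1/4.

y_0 = S_0(0) = a_0 = -2
y_1 = S_1(0) = a_1 = 3
y_2 = S_2(0) = a_2 = 5
y_3 = S_2(1) = 0
t_q=1/4 is in segment 0 (τ=1/4); S_0(τ)=-475/704

y_0=-2 y_1=3 y_2=5 y_3=0
S(1/4) = -475/704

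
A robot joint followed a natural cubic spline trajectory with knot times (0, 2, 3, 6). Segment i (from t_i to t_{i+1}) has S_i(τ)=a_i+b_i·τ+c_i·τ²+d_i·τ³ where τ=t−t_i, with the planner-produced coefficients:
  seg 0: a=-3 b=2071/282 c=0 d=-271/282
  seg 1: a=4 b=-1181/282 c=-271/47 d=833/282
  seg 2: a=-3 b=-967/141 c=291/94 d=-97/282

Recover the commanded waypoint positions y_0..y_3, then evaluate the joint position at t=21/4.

y_0=-3 y_1=4 y_2=-3 y_3=-5
S(21/4) = -40167/6016

y_0 = S_0(0) = a_0 = -3
y_1 = S_1(0) = a_1 = 4
y_2 = S_2(0) = a_2 = -3
y_3 = S_2(3) = -5
t_q=21/4 is in segment 2 (τ=9/4); S_2(τ)=-40167/6016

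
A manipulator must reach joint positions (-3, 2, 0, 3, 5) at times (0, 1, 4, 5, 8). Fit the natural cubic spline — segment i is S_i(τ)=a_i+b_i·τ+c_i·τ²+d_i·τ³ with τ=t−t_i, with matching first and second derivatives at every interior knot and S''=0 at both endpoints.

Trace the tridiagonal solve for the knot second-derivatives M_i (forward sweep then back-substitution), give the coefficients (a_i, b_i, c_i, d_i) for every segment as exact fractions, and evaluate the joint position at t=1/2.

Δ: Δ0=5, Δ1=-2/3, Δ2=3, Δ3=2/3
row 1: diag=8, rhs=-34; c'=3/8, d'=-17/4
row 2: denom=8−3·3/8=55/8; d'=(22−3·-17/4)/(55/8)=278/55
row 3: denom=8−1·8/55=432/55; d'=(-14−1·278/55)/(432/55)=-131/54
back: M3=-131/54
back: M2=278/55−8/55·-131/54=146/27
back: M1=-17/4−3/8·146/27=-113/18
M: M0=0, M1=-113/18, M2=146/27, M3=-131/54, M4=0
seg 0: a=-3, c=M0/2=0, d=(M1−M0)/(6·1)=-113/108, b=Δ0−h0·(2M0+M1)/6=653/108
seg 1: a=2, c=M1/2=-113/36, d=(M2−M1)/(6·3)=631/972, b=Δ1−h1·(2M1+M2)/6=157/54
seg 2: a=0, c=M2/2=73/27, d=(M3−M2)/(6·1)=-47/36, b=Δ2−h2·(2M2+M3)/6=173/108
seg 3: a=3, c=M3/2=-131/108, d=(M4−M3)/(6·3)=131/972, b=Δ3−h3·(2M3+M4)/6=167/54
t_q=1/2 → seg 0, τ=1/2; S=-3+653/108·τ+0·τ²+-113/108·τ³=-31/288

  seg 0: a=-3 b=653/108 c=0 d=-113/108
  seg 1: a=2 b=157/54 c=-113/36 d=631/972
  seg 2: a=0 b=173/108 c=73/27 d=-47/36
  seg 3: a=3 b=167/54 c=-131/108 d=131/972
S(1/2) = -31/288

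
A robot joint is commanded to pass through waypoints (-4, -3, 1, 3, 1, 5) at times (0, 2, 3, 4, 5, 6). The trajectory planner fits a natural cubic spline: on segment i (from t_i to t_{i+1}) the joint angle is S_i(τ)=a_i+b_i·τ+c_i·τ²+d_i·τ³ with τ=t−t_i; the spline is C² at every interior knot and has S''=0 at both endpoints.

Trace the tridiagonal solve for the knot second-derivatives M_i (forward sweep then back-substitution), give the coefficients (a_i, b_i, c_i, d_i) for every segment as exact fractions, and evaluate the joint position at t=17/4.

Δ: Δ0=1/2, Δ1=4, Δ2=2, Δ3=-2, Δ4=4
row 1: diag=6, rhs=21; c'=1/6, d'=7/2
row 2: denom=4−1·1/6=23/6; d'=(-12−1·7/2)/(23/6)=-93/23
row 3: denom=4−1·6/23=86/23; d'=(-24−1·-93/23)/(86/23)=-459/86
row 4: denom=4−1·23/86=321/86; d'=(36−1·-459/86)/(321/86)=1185/107
back: M4=1185/107
back: M3=-459/86−23/86·1185/107=-888/107
back: M2=-93/23−6/23·-888/107=-201/107
back: M1=7/2−1/6·-201/107=408/107
M: M0=0, M1=408/107, M2=-201/107, M3=-888/107, M4=1185/107, M5=0
seg 0: a=-4, c=M0/2=0, d=(M1−M0)/(6·2)=34/107, b=Δ0−h0·(2M0+M1)/6=-165/214
seg 1: a=-3, c=M1/2=204/107, d=(M2−M1)/(6·1)=-203/214, b=Δ1−h1·(2M1+M2)/6=651/214
seg 2: a=1, c=M2/2=-201/214, d=(M3−M2)/(6·1)=-229/214, b=Δ2−h2·(2M2+M3)/6=429/107
seg 3: a=3, c=M3/2=-444/107, d=(M4−M3)/(6·1)=691/214, b=Δ3−h3·(2M3+M4)/6=-231/214
seg 4: a=1, c=M4/2=1185/214, d=(M5−M4)/(6·1)=-395/214, b=Δ4−h4·(2M4+M5)/6=33/107
t_q=17/4 → seg 3, τ=1/4; S=3+-231/214·τ+-444/107·τ²+691/214·τ³=34531/13696

  seg 0: a=-4 b=-165/214 c=0 d=34/107
  seg 1: a=-3 b=651/214 c=204/107 d=-203/214
  seg 2: a=1 b=429/107 c=-201/214 d=-229/214
  seg 3: a=3 b=-231/214 c=-444/107 d=691/214
  seg 4: a=1 b=33/107 c=1185/214 d=-395/214
S(17/4) = 34531/13696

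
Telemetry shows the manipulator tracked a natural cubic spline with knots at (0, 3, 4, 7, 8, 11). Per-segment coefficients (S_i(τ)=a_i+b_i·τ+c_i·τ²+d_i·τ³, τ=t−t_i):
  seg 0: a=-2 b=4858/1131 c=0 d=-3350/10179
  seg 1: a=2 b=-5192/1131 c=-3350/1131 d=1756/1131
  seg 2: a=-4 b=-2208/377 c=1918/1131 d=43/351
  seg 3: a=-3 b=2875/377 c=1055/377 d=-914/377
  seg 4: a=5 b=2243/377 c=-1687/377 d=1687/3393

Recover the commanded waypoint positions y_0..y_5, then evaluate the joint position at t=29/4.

y_0=-2 y_1=2 y_2=-4 y_3=-3 y_4=5 y_5=-4
S(29/4) = -11539/12064

y_0 = S_0(0) = a_0 = -2
y_1 = S_1(0) = a_1 = 2
y_2 = S_2(0) = a_2 = -4
y_3 = S_3(0) = a_3 = -3
y_4 = S_4(0) = a_4 = 5
y_5 = S_4(3) = -4
t_q=29/4 is in segment 3 (τ=1/4); S_3(τ)=-11539/12064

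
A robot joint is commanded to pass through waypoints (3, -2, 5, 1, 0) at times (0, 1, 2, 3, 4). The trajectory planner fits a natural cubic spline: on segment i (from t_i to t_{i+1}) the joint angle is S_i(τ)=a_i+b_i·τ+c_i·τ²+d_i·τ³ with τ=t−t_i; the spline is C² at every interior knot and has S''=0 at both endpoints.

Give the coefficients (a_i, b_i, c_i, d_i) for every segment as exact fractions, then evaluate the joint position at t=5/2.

Δ: Δ0=-5, Δ1=7, Δ2=-4, Δ3=-1
row 1: diag=4, rhs=72; c'=1/4, d'=18
row 2: denom=4−1·1/4=15/4; d'=(-66−1·18)/(15/4)=-112/5
row 3: denom=4−1·4/15=56/15; d'=(18−1·-112/5)/(56/15)=303/28
back: M3=303/28
back: M2=-112/5−4/15·303/28=-177/7
back: M1=18−1/4·-177/7=681/28
M: M0=0, M1=681/28, M2=-177/7, M3=303/28, M4=0
seg 0: a=3, c=M0/2=0, d=(M1−M0)/(6·1)=227/56, b=Δ0−h0·(2M0+M1)/6=-507/56
seg 1: a=-2, c=M1/2=681/56, d=(M2−M1)/(6·1)=-463/56, b=Δ1−h1·(2M1+M2)/6=87/28
seg 2: a=5, c=M2/2=-177/14, d=(M3−M2)/(6·1)=337/56, b=Δ2−h2·(2M2+M3)/6=21/8
seg 3: a=1, c=M3/2=303/56, d=(M4−M3)/(6·1)=-101/56, b=Δ3−h3·(2M3+M4)/6=-129/28
t_q=5/2 → seg 2, τ=1/2; S=5+21/8·τ+-177/14·τ²+337/56·τ³=1749/448

  seg 0: a=3 b=-507/56 c=0 d=227/56
  seg 1: a=-2 b=87/28 c=681/56 d=-463/56
  seg 2: a=5 b=21/8 c=-177/14 d=337/56
  seg 3: a=1 b=-129/28 c=303/56 d=-101/56
S(5/2) = 1749/448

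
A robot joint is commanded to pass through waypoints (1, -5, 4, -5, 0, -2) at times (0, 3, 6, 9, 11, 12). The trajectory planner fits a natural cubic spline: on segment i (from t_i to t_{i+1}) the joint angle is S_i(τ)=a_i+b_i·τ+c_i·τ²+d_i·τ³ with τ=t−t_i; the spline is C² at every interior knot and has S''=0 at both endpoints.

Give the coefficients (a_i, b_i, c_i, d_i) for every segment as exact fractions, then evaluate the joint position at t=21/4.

Δ: Δ0=-2, Δ1=3, Δ2=-3, Δ3=5/2, Δ4=-2
row 1: diag=12, rhs=30; c'=1/4, d'=5/2
row 2: denom=12−3·1/4=45/4; d'=(-36−3·5/2)/(45/4)=-58/15
row 3: denom=10−3·4/15=46/5; d'=(33−3·-58/15)/(46/5)=223/46
row 4: denom=6−2·5/23=128/23; d'=(-27−2·223/46)/(128/23)=-211/32
back: M4=-211/32
back: M3=223/46−5/23·-211/32=201/32
back: M2=-58/15−4/15·201/32=-133/24
back: M1=5/2−1/4·-133/24=373/96
M: M0=0, M1=373/96, M2=-133/24, M3=201/32, M4=-211/32, M5=0
seg 0: a=1, c=M0/2=0, d=(M1−M0)/(6·3)=373/1728, b=Δ0−h0·(2M0+M1)/6=-757/192
seg 1: a=-5, c=M1/2=373/192, d=(M2−M1)/(6·3)=-905/1728, b=Δ1−h1·(2M1+M2)/6=181/96
seg 2: a=4, c=M2/2=-133/48, d=(M3−M2)/(6·3)=1135/1728, b=Δ2−h2·(2M2+M3)/6=-115/192
seg 3: a=-5, c=M3/2=201/64, d=(M4−M3)/(6·2)=-103/96, b=Δ3−h3·(2M3+M4)/6=49/96
seg 4: a=0, c=M4/2=-211/64, d=(M5−M4)/(6·1)=211/192, b=Δ4−h4·(2M4+M5)/6=19/96
t_q=21/4 → seg 1, τ=9/4; S=-5+181/96·τ+373/192·τ²+-905/1728·τ³=12745/4096

  seg 0: a=1 b=-757/192 c=0 d=373/1728
  seg 1: a=-5 b=181/96 c=373/192 d=-905/1728
  seg 2: a=4 b=-115/192 c=-133/48 d=1135/1728
  seg 3: a=-5 b=49/96 c=201/64 d=-103/96
  seg 4: a=0 b=19/96 c=-211/64 d=211/192
S(21/4) = 12745/4096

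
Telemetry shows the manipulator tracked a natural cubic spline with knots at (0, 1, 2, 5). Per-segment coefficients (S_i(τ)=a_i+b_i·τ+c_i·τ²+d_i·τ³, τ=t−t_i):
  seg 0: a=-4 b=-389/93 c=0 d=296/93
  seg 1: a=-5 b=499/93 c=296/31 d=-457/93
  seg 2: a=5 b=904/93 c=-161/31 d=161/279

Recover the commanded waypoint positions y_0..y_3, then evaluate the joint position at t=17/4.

y_0=-4 y_1=-5 y_2=5 y_3=3
S(17/4) = 14189/1984

y_0 = S_0(0) = a_0 = -4
y_1 = S_1(0) = a_1 = -5
y_2 = S_2(0) = a_2 = 5
y_3 = S_2(3) = 3
t_q=17/4 is in segment 2 (τ=9/4); S_2(τ)=14189/1984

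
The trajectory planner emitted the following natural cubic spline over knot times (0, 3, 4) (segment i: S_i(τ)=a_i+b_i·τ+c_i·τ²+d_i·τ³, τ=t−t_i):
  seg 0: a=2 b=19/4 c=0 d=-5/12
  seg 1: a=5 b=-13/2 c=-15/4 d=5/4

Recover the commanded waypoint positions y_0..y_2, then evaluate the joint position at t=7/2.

y_0 = S_0(0) = a_0 = 2
y_1 = S_1(0) = a_1 = 5
y_2 = S_1(1) = -4
t_q=7/2 is in segment 1 (τ=1/2); S_1(τ)=31/32

y_0=2 y_1=5 y_2=-4
S(7/2) = 31/32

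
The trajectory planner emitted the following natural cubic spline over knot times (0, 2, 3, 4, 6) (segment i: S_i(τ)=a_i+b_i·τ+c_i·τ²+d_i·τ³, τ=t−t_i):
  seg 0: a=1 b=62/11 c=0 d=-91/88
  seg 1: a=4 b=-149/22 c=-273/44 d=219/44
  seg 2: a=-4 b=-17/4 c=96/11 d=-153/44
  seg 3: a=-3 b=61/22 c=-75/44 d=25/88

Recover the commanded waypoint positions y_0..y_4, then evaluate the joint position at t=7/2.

y_0=1 y_1=4 y_2=-4 y_3=-3 y_4=-2
S(7/2) = -1541/352

y_0 = S_0(0) = a_0 = 1
y_1 = S_1(0) = a_1 = 4
y_2 = S_2(0) = a_2 = -4
y_3 = S_3(0) = a_3 = -3
y_4 = S_3(2) = -2
t_q=7/2 is in segment 2 (τ=1/2); S_2(τ)=-1541/352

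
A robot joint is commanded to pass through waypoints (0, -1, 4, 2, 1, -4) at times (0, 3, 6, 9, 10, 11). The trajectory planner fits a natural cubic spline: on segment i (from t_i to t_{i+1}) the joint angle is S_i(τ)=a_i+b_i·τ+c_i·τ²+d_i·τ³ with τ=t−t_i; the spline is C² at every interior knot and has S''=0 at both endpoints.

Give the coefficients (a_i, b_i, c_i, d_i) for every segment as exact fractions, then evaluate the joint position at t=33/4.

  seg 0: a=0 b=-1330/1251 c=0 d=913/11259
  seg 1: a=-1 b=1409/1251 c=913/1251 d=-2063/11259
  seg 2: a=4 b=698/1251 c=-1150/1251 d=1918/11259
  seg 3: a=2 b=-448/1251 c=256/417 d=-1571/1251
  seg 4: a=1 b=-3625/1251 c=-1315/417 d=1315/1251
S(33/4) = 11307/4448

Δ: Δ0=-1/3, Δ1=5/3, Δ2=-2/3, Δ3=-1, Δ4=-5
row 1: diag=12, rhs=12; c'=1/4, d'=1
row 2: denom=12−3·1/4=45/4; d'=(-14−3·1)/(45/4)=-68/45
row 3: denom=8−3·4/15=36/5; d'=(-2−3·-68/45)/(36/5)=19/54
row 4: denom=4−1·5/36=139/36; d'=(-24−1·19/54)/(139/36)=-2630/417
back: M4=-2630/417
back: M3=19/54−5/36·-2630/417=512/417
back: M2=-68/45−4/15·512/417=-2300/1251
back: M1=1−1/4·-2300/1251=1826/1251
M: M0=0, M1=1826/1251, M2=-2300/1251, M3=512/417, M4=-2630/417, M5=0
seg 0: a=0, c=M0/2=0, d=(M1−M0)/(6·3)=913/11259, b=Δ0−h0·(2M0+M1)/6=-1330/1251
seg 1: a=-1, c=M1/2=913/1251, d=(M2−M1)/(6·3)=-2063/11259, b=Δ1−h1·(2M1+M2)/6=1409/1251
seg 2: a=4, c=M2/2=-1150/1251, d=(M3−M2)/(6·3)=1918/11259, b=Δ2−h2·(2M2+M3)/6=698/1251
seg 3: a=2, c=M3/2=256/417, d=(M4−M3)/(6·1)=-1571/1251, b=Δ3−h3·(2M3+M4)/6=-448/1251
seg 4: a=1, c=M4/2=-1315/417, d=(M5−M4)/(6·1)=1315/1251, b=Δ4−h4·(2M4+M5)/6=-3625/1251
t_q=33/4 → seg 2, τ=9/4; S=4+698/1251·τ+-1150/1251·τ²+1918/11259·τ³=11307/4448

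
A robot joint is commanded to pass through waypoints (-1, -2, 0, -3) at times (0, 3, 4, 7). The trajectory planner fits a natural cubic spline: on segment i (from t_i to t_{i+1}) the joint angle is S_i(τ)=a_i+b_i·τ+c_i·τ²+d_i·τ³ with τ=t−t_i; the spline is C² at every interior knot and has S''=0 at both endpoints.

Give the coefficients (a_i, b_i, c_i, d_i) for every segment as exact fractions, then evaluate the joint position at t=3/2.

  seg 0: a=-1 b=-86/63 c=0 d=65/567
  seg 1: a=-2 b=109/63 c=65/63 d=-16/21
  seg 2: a=0 b=95/63 c=-79/63 d=79/567
S(3/2) = -149/56

Δ: Δ0=-1/3, Δ1=2, Δ2=-1
row 1: diag=8, rhs=14; c'=1/8, d'=7/4
row 2: denom=8−1·1/8=63/8; d'=(-18−1·7/4)/(63/8)=-158/63
back: M2=-158/63
back: M1=7/4−1/8·-158/63=130/63
M: M0=0, M1=130/63, M2=-158/63, M3=0
seg 0: a=-1, c=M0/2=0, d=(M1−M0)/(6·3)=65/567, b=Δ0−h0·(2M0+M1)/6=-86/63
seg 1: a=-2, c=M1/2=65/63, d=(M2−M1)/(6·1)=-16/21, b=Δ1−h1·(2M1+M2)/6=109/63
seg 2: a=0, c=M2/2=-79/63, d=(M3−M2)/(6·3)=79/567, b=Δ2−h2·(2M2+M3)/6=95/63
t_q=3/2 → seg 0, τ=3/2; S=-1+-86/63·τ+0·τ²+65/567·τ³=-149/56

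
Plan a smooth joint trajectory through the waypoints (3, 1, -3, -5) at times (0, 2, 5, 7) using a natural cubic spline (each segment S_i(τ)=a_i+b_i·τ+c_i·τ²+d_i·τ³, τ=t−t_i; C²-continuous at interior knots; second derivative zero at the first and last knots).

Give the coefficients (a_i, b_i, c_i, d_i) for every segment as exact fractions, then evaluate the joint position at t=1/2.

  seg 0: a=3 b=-19/21 c=0 d=-1/42
  seg 1: a=1 b=-25/21 c=-1/7 d=2/63
  seg 2: a=-3 b=-25/21 c=1/7 d=-1/42
S(1/2) = 285/112

Δ: Δ0=-1, Δ1=-4/3, Δ2=-1
row 1: diag=10, rhs=-2; c'=3/10, d'=-1/5
row 2: denom=10−3·3/10=91/10; d'=(2−3·-1/5)/(91/10)=2/7
back: M2=2/7
back: M1=-1/5−3/10·2/7=-2/7
M: M0=0, M1=-2/7, M2=2/7, M3=0
seg 0: a=3, c=M0/2=0, d=(M1−M0)/(6·2)=-1/42, b=Δ0−h0·(2M0+M1)/6=-19/21
seg 1: a=1, c=M1/2=-1/7, d=(M2−M1)/(6·3)=2/63, b=Δ1−h1·(2M1+M2)/6=-25/21
seg 2: a=-3, c=M2/2=1/7, d=(M3−M2)/(6·2)=-1/42, b=Δ2−h2·(2M2+M3)/6=-25/21
t_q=1/2 → seg 0, τ=1/2; S=3+-19/21·τ+0·τ²+-1/42·τ³=285/112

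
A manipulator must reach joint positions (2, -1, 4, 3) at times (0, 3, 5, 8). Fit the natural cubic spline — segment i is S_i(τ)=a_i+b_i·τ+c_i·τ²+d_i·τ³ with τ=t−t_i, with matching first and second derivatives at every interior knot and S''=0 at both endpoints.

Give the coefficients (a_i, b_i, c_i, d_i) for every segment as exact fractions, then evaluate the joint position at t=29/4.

Δ: Δ0=-1, Δ1=5/2, Δ2=-1/3
row 1: diag=10, rhs=21; c'=1/5, d'=21/10
row 2: denom=10−2·1/5=48/5; d'=(-17−2·21/10)/(48/5)=-53/24
back: M2=-53/24
back: M1=21/10−1/5·-53/24=61/24
M: M0=0, M1=61/24, M2=-53/24, M3=0
seg 0: a=2, c=M0/2=0, d=(M1−M0)/(6·3)=61/432, b=Δ0−h0·(2M0+M1)/6=-109/48
seg 1: a=-1, c=M1/2=61/48, d=(M2−M1)/(6·2)=-19/48, b=Δ1−h1·(2M1+M2)/6=37/24
seg 2: a=4, c=M2/2=-53/48, d=(M3−M2)/(6·3)=53/432, b=Δ2−h2·(2M2+M3)/6=15/8
t_q=29/4 → seg 2, τ=9/4; S=4+15/8·τ+-53/48·τ²+53/432·τ³=4123/1024

  seg 0: a=2 b=-109/48 c=0 d=61/432
  seg 1: a=-1 b=37/24 c=61/48 d=-19/48
  seg 2: a=4 b=15/8 c=-53/48 d=53/432
S(29/4) = 4123/1024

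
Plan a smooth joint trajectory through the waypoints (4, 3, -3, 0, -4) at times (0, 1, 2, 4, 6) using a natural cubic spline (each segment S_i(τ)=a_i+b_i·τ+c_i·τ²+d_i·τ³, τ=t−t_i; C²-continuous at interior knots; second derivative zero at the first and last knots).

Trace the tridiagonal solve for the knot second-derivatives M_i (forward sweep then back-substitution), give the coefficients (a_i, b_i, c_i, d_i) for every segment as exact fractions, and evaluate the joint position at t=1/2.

  seg 0: a=4 b=17/24 c=0 d=-41/24
  seg 1: a=3 b=-53/12 c=-41/8 d=85/24
  seg 2: a=-3 b=-97/24 c=11/2 d=-131/96
  seg 3: a=0 b=19/12 c=-43/16 d=43/96
S(1/2) = 265/64

Δ: Δ0=-1, Δ1=-6, Δ2=3/2, Δ3=-2
row 1: diag=4, rhs=-30; c'=1/4, d'=-15/2
row 2: denom=6−1·1/4=23/4; d'=(45−1·-15/2)/(23/4)=210/23
row 3: denom=8−2·8/23=168/23; d'=(-21−2·210/23)/(168/23)=-43/8
back: M3=-43/8
back: M2=210/23−8/23·-43/8=11
back: M1=-15/2−1/4·11=-41/4
M: M0=0, M1=-41/4, M2=11, M3=-43/8, M4=0
seg 0: a=4, c=M0/2=0, d=(M1−M0)/(6·1)=-41/24, b=Δ0−h0·(2M0+M1)/6=17/24
seg 1: a=3, c=M1/2=-41/8, d=(M2−M1)/(6·1)=85/24, b=Δ1−h1·(2M1+M2)/6=-53/12
seg 2: a=-3, c=M2/2=11/2, d=(M3−M2)/(6·2)=-131/96, b=Δ2−h2·(2M2+M3)/6=-97/24
seg 3: a=0, c=M3/2=-43/16, d=(M4−M3)/(6·2)=43/96, b=Δ3−h3·(2M3+M4)/6=19/12
t_q=1/2 → seg 0, τ=1/2; S=4+17/24·τ+0·τ²+-41/24·τ³=265/64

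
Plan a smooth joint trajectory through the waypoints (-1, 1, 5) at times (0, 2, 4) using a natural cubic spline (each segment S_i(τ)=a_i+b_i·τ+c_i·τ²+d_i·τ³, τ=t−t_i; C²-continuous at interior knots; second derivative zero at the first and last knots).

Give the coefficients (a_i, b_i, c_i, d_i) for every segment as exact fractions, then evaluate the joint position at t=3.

  seg 0: a=-1 b=3/4 c=0 d=1/16
  seg 1: a=1 b=3/2 c=3/8 d=-1/16
S(3) = 45/16

Δ: Δ0=1, Δ1=2
row 1: diag=8, rhs=6; c'=1/4, d'=3/4
back: M1=3/4
M: M0=0, M1=3/4, M2=0
seg 0: a=-1, c=M0/2=0, d=(M1−M0)/(6·2)=1/16, b=Δ0−h0·(2M0+M1)/6=3/4
seg 1: a=1, c=M1/2=3/8, d=(M2−M1)/(6·2)=-1/16, b=Δ1−h1·(2M1+M2)/6=3/2
t_q=3 → seg 1, τ=1; S=1+3/2·τ+3/8·τ²+-1/16·τ³=45/16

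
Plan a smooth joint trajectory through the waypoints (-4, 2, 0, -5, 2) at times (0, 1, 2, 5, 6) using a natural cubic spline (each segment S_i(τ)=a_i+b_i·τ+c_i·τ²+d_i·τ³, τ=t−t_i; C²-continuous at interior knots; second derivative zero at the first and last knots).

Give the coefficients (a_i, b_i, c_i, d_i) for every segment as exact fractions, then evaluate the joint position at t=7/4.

Δ: Δ0=6, Δ1=-2, Δ2=-5/3, Δ3=7
row 1: diag=4, rhs=-48; c'=1/4, d'=-12
row 2: denom=8−1·1/4=31/4; d'=(2−1·-12)/(31/4)=56/31
row 3: denom=8−3·12/31=212/31; d'=(52−3·56/31)/(212/31)=361/53
back: M3=361/53
back: M2=56/31−12/31·361/53=-44/53
back: M1=-12−1/4·-44/53=-625/53
M: M0=0, M1=-625/53, M2=-44/53, M3=361/53, M4=0
seg 0: a=-4, c=M0/2=0, d=(M1−M0)/(6·1)=-625/318, b=Δ0−h0·(2M0+M1)/6=2533/318
seg 1: a=2, c=M1/2=-625/106, d=(M2−M1)/(6·1)=581/318, b=Δ1−h1·(2M1+M2)/6=329/159
seg 2: a=0, c=M2/2=-22/53, d=(M3−M2)/(6·3)=45/106, b=Δ2−h2·(2M2+M3)/6=-1349/318
seg 3: a=-5, c=M3/2=361/106, d=(M4−M3)/(6·1)=-361/318, b=Δ3−h3·(2M3+M4)/6=752/159
t_q=7/4 → seg 1, τ=3/4; S=2+329/159·τ+-625/106·τ²+581/318·τ³=6825/6784

  seg 0: a=-4 b=2533/318 c=0 d=-625/318
  seg 1: a=2 b=329/159 c=-625/106 d=581/318
  seg 2: a=0 b=-1349/318 c=-22/53 d=45/106
  seg 3: a=-5 b=752/159 c=361/106 d=-361/318
S(7/4) = 6825/6784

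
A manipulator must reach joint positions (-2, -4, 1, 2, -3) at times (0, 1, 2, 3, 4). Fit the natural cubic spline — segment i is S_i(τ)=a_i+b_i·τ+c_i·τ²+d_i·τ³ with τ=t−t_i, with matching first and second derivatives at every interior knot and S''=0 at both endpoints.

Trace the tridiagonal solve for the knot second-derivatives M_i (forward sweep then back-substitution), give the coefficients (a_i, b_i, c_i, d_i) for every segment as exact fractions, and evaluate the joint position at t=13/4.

  seg 0: a=-2 b=-227/56 c=0 d=115/56
  seg 1: a=-4 b=59/28 c=345/56 d=-183/56
  seg 2: a=1 b=37/8 c=-51/14 d=1/56
  seg 3: a=2 b=-73/28 c=-201/56 d=67/56
S(13/4) = 585/512

Δ: Δ0=-2, Δ1=5, Δ2=1, Δ3=-5
row 1: diag=4, rhs=42; c'=1/4, d'=21/2
row 2: denom=4−1·1/4=15/4; d'=(-24−1·21/2)/(15/4)=-46/5
row 3: denom=4−1·4/15=56/15; d'=(-36−1·-46/5)/(56/15)=-201/28
back: M3=-201/28
back: M2=-46/5−4/15·-201/28=-51/7
back: M1=21/2−1/4·-51/7=345/28
M: M0=0, M1=345/28, M2=-51/7, M3=-201/28, M4=0
seg 0: a=-2, c=M0/2=0, d=(M1−M0)/(6·1)=115/56, b=Δ0−h0·(2M0+M1)/6=-227/56
seg 1: a=-4, c=M1/2=345/56, d=(M2−M1)/(6·1)=-183/56, b=Δ1−h1·(2M1+M2)/6=59/28
seg 2: a=1, c=M2/2=-51/14, d=(M3−M2)/(6·1)=1/56, b=Δ2−h2·(2M2+M3)/6=37/8
seg 3: a=2, c=M3/2=-201/56, d=(M4−M3)/(6·1)=67/56, b=Δ3−h3·(2M3+M4)/6=-73/28
t_q=13/4 → seg 3, τ=1/4; S=2+-73/28·τ+-201/56·τ²+67/56·τ³=585/512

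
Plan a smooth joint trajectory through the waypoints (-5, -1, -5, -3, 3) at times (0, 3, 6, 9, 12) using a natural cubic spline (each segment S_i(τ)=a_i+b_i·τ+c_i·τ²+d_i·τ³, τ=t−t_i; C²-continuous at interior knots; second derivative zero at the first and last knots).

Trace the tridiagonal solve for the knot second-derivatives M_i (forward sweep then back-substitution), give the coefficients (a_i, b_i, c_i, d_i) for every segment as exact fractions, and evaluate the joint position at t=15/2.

  seg 0: a=-5 b=13/6 c=0 d=-5/54
  seg 1: a=-1 b=-1/3 c=-5/6 d=1/6
  seg 2: a=-5 b=-5/6 c=2/3 d=-1/18
  seg 3: a=-3 b=5/3 c=1/6 d=-1/54
S(15/2) = -79/16

Δ: Δ0=4/3, Δ1=-4/3, Δ2=2/3, Δ3=2
row 1: diag=12, rhs=-16; c'=1/4, d'=-4/3
row 2: denom=12−3·1/4=45/4; d'=(12−3·-4/3)/(45/4)=64/45
row 3: denom=12−3·4/15=56/5; d'=(8−3·64/45)/(56/5)=1/3
back: M3=1/3
back: M2=64/45−4/15·1/3=4/3
back: M1=-4/3−1/4·4/3=-5/3
M: M0=0, M1=-5/3, M2=4/3, M3=1/3, M4=0
seg 0: a=-5, c=M0/2=0, d=(M1−M0)/(6·3)=-5/54, b=Δ0−h0·(2M0+M1)/6=13/6
seg 1: a=-1, c=M1/2=-5/6, d=(M2−M1)/(6·3)=1/6, b=Δ1−h1·(2M1+M2)/6=-1/3
seg 2: a=-5, c=M2/2=2/3, d=(M3−M2)/(6·3)=-1/18, b=Δ2−h2·(2M2+M3)/6=-5/6
seg 3: a=-3, c=M3/2=1/6, d=(M4−M3)/(6·3)=-1/54, b=Δ3−h3·(2M3+M4)/6=5/3
t_q=15/2 → seg 2, τ=3/2; S=-5+-5/6·τ+2/3·τ²+-1/18·τ³=-79/16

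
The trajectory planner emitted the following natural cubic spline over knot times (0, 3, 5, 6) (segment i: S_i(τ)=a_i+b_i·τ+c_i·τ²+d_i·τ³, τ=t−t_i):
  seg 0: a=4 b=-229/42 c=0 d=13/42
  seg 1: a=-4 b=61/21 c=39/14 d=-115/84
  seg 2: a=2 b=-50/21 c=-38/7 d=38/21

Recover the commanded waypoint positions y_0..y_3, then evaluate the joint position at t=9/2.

y_0 = S_0(0) = a_0 = 4
y_1 = S_1(0) = a_1 = -4
y_2 = S_2(0) = a_2 = 2
y_3 = S_2(1) = -4
t_q=9/2 is in segment 1 (τ=3/2); S_1(τ)=449/224

y_0=4 y_1=-4 y_2=2 y_3=-4
S(9/2) = 449/224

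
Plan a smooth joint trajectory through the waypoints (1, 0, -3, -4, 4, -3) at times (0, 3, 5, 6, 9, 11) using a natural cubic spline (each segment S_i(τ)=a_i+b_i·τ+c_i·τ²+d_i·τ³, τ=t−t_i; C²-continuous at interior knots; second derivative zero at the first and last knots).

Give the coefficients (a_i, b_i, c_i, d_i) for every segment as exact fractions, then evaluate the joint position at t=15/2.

  seg 0: a=1 b=23/1938 c=0 d=-223/5814
  seg 1: a=0 b=-992/969 c=-223/646 d=415/7752
  seg 2: a=-3 b=-3415/1938 c=-31/1292 d=3047/3876
  seg 3: a=-4 b=125/228 c=754/323 d=-6311/11628
  seg 4: a=4 b=-193/1938 c=-3295/1292 d=3295/7752
S(15/2) = 2511/10336

Δ: Δ0=-1/3, Δ1=-3/2, Δ2=-1, Δ3=8/3, Δ4=-7/2
row 1: diag=10, rhs=-7; c'=1/5, d'=-7/10
row 2: denom=6−2·1/5=28/5; d'=(3−2·-7/10)/(28/5)=11/14
row 3: denom=8−1·5/28=219/28; d'=(22−1·11/14)/(219/28)=198/73
row 4: denom=10−3·28/73=646/73; d'=(-37−3·198/73)/(646/73)=-3295/646
back: M4=-3295/646
back: M3=198/73−28/73·-3295/646=1508/323
back: M2=11/14−5/28·1508/323=-31/646
back: M1=-7/10−1/5·-31/646=-223/323
M: M0=0, M1=-223/323, M2=-31/646, M3=1508/323, M4=-3295/646, M5=0
seg 0: a=1, c=M0/2=0, d=(M1−M0)/(6·3)=-223/5814, b=Δ0−h0·(2M0+M1)/6=23/1938
seg 1: a=0, c=M1/2=-223/646, d=(M2−M1)/(6·2)=415/7752, b=Δ1−h1·(2M1+M2)/6=-992/969
seg 2: a=-3, c=M2/2=-31/1292, d=(M3−M2)/(6·1)=3047/3876, b=Δ2−h2·(2M2+M3)/6=-3415/1938
seg 3: a=-4, c=M3/2=754/323, d=(M4−M3)/(6·3)=-6311/11628, b=Δ3−h3·(2M3+M4)/6=125/228
seg 4: a=4, c=M4/2=-3295/1292, d=(M5−M4)/(6·2)=3295/7752, b=Δ4−h4·(2M4+M5)/6=-193/1938
t_q=15/2 → seg 3, τ=3/2; S=-4+125/228·τ+754/323·τ²+-6311/11628·τ³=2511/10336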